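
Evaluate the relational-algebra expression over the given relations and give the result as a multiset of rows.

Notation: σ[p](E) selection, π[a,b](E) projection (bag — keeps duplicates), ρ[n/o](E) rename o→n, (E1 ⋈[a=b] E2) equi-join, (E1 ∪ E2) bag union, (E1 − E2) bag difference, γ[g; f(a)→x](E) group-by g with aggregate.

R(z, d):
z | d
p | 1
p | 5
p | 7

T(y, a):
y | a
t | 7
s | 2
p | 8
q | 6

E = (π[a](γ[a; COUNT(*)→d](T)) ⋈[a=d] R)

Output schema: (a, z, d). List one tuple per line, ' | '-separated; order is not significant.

Row counts bottom-up:
  T → 4
  γ[a; COUNT(*)→d](T) → 4
  π[a](γ[a; COUNT(*)→d](T)) → 4
  R → 3
  (π[a](γ[a; COUNT(*)→d](T)) ⋈[a=d] R) → 1

== RESULT ==
a | z | d
7 | p | 7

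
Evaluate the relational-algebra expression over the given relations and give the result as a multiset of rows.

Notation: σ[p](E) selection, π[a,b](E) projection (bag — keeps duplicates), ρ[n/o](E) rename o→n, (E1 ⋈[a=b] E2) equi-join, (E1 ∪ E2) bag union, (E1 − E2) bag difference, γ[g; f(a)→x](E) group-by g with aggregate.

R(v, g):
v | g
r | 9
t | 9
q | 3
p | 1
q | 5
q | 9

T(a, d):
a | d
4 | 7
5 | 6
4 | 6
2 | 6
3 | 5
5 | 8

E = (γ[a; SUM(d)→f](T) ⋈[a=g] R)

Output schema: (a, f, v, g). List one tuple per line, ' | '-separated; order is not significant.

Subexpression sizes:
  T → 6
  γ[a; SUM(d)→f](T) → 4
  R → 6
  (γ[a; SUM(d)→f](T) ⋈[a=g] R) → 2

== RESULT ==
a | f | v | g
3 | 5 | q | 3
5 | 14 | q | 5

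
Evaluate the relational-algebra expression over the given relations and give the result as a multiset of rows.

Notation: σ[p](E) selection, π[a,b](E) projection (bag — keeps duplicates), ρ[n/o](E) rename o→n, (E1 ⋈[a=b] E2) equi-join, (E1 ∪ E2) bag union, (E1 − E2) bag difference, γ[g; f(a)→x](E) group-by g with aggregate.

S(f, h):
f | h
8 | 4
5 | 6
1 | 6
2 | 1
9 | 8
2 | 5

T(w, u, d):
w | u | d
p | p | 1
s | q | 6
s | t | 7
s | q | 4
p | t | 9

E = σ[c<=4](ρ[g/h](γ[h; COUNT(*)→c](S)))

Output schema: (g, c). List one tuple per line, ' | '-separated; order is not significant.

Per-node cardinality:
  S → 6
  γ[h; COUNT(*)→c](S) → 5
  ρ[g/h](γ[h; COUNT(*)→c](S)) → 5
  σ[c<=4](ρ[g/h](γ[h; COUNT(*)→c](S))) → 5

== RESULT ==
g | c
1 | 1
4 | 1
5 | 1
6 | 2
8 | 1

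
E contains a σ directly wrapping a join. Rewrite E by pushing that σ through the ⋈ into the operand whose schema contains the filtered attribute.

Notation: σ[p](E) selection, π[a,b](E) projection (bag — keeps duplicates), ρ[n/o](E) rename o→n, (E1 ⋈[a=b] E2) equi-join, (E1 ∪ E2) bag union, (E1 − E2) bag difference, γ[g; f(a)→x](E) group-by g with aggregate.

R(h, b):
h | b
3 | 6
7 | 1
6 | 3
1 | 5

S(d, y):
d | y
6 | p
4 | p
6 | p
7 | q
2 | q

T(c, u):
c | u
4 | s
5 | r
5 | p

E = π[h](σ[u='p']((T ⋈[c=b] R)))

σ filters on u, owned by the left side.
E' = π[h]((σ[u='p'](T) ⋈[c=b] R))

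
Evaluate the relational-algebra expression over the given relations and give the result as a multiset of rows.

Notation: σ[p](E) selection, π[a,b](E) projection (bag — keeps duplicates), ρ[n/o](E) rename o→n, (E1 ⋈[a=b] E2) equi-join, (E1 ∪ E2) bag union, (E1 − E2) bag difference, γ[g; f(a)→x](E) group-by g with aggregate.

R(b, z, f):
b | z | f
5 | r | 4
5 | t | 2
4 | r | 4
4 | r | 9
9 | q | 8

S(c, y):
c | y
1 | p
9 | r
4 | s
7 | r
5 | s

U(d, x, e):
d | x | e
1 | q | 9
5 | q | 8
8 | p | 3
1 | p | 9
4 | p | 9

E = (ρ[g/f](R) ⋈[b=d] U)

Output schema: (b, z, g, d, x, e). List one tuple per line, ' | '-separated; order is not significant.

Stepwise |·|:
  R → 5
  ρ[g/f](R) → 5
  U → 5
  (ρ[g/f](R) ⋈[b=d] U) → 4

== RESULT ==
b | z | g | d | x | e
4 | r | 4 | 4 | p | 9
4 | r | 9 | 4 | p | 9
5 | r | 4 | 5 | q | 8
5 | t | 2 | 5 | q | 8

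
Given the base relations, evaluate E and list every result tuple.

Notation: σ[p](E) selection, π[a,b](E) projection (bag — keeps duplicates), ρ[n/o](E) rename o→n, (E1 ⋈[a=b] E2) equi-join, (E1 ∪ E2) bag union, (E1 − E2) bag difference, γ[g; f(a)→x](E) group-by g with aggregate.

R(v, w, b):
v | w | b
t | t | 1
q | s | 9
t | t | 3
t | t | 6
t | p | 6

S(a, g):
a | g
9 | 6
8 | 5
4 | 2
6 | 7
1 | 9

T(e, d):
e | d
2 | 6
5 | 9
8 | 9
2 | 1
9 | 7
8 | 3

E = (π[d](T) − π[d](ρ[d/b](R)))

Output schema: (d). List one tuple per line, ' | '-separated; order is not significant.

Stepwise |·|:
  T → 6
  π[d](T) → 6
  R → 5
  ρ[d/b](R) → 5
  π[d](ρ[d/b](R)) → 5
  (π[d](T) − π[d](ρ[d/b](R))) → 2

== RESULT ==
d
7
9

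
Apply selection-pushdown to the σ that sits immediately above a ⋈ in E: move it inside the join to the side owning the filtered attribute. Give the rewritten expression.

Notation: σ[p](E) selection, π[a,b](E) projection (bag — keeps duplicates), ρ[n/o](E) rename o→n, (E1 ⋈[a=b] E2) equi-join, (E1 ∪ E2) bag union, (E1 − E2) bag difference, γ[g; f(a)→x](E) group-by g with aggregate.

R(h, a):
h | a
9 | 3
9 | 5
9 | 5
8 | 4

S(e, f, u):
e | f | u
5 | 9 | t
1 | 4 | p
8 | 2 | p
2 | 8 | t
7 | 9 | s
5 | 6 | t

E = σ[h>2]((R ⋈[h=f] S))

σ filters on h, owned by the left side.
E' = (σ[h>2](R) ⋈[h=f] S)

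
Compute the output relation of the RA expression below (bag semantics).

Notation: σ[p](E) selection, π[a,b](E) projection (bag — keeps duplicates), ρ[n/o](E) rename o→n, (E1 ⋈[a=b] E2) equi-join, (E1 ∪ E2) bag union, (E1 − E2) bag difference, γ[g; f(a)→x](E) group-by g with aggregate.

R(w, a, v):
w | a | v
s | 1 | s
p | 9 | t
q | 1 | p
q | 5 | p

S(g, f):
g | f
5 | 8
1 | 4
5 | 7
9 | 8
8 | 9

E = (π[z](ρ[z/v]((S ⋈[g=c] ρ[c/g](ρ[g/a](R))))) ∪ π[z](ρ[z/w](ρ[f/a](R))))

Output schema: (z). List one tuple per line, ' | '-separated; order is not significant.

Subexpression sizes:
  S → 5
  R → 4
  ρ[g/a](R) → 4
  ρ[c/g](ρ[g/a](R)) → 4
  (S ⋈[g=c] ρ[c/g](ρ[g/a](R))) → 5
  ρ[z/v]((S ⋈[g=c] ρ[c/g](ρ[g/a](R)))) → 5
  π[z](ρ[z/v]((S ⋈[g=c] ρ[c/g](ρ[g/a](R))))) → 5
  R → 4
  ρ[f/a](R) → 4
  ρ[z/w](ρ[f/a](R)) → 4
  π[z](ρ[z/w](ρ[f/a](R))) → 4
  (π[z](ρ[z/v]((S ⋈[g=c] ρ[c/g](ρ[g/a](R))))) ∪ π[z](ρ[z/w](ρ[f/a](R)))) → 9

== RESULT ==
z
p
p
p
p
q
q
s
s
t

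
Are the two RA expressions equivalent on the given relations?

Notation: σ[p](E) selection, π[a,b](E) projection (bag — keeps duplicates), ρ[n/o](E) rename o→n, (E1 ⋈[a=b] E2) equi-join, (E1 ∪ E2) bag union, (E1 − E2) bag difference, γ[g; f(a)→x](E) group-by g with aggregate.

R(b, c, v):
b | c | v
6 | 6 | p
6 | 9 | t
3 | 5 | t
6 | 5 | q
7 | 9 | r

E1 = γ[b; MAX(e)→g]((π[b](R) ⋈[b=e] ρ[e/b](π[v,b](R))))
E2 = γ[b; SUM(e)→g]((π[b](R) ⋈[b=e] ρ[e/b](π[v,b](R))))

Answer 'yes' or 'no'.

E1 subexpression sizes:
  R → 5
  π[b](R) → 5
  R → 5
  π[v,b](R) → 5
  ρ[e/b](π[v,b](R)) → 5
  (π[b](R) ⋈[b=e] ρ[e/b](π[v,b](R))) → 11
  γ[b; MAX(e)→g]((π[b](R) ⋈[b=e] ρ[e/b](π[v,b](R)))) → 3
E2 subexpression sizes:
  R → 5
  π[b](R) → 5
  R → 5
  π[v,b](R) → 5
  ρ[e/b](π[v,b](R)) → 5
  (π[b](R) ⋈[b=e] ρ[e/b](π[v,b](R))) → 11
  γ[b; SUM(e)→g]((π[b](R) ⋈[b=e] ρ[e/b](π[v,b](R)))) → 3

E1 result:
b | g
3 | 3
6 | 6
7 | 7
E2 result:
b | g
3 | 3
6 | 54
7 | 7
Witness: (6, 6) appears 1× in E1 but 0× in E2.

no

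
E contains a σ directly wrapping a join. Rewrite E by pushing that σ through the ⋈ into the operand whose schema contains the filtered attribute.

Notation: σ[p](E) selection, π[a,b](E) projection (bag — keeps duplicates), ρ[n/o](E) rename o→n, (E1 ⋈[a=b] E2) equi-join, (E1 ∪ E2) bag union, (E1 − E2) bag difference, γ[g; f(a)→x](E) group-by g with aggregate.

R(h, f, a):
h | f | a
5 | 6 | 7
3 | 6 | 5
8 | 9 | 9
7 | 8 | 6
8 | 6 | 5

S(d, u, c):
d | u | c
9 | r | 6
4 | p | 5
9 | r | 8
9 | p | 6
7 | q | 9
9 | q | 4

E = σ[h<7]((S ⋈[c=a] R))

σ filters on h, owned by the right side.
E' = (S ⋈[c=a] σ[h<7](R))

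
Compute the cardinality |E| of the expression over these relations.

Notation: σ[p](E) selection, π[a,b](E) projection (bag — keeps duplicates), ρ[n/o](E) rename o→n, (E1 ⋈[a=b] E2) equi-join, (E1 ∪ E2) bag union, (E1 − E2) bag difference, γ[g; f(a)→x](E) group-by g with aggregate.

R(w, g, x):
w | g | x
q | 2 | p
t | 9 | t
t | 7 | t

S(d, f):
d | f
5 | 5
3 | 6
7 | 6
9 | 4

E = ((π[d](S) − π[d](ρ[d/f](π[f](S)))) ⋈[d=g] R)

Subexpression sizes:
  S → 4
  π[d](S) → 4
  S → 4
  π[f](S) → 4
  ρ[d/f](π[f](S)) → 4
  π[d](ρ[d/f](π[f](S))) → 4
  (π[d](S) − π[d](ρ[d/f](π[f](S)))) → 3
  R → 3
  ((π[d](S) − π[d](ρ[d/f](π[f](S)))) ⋈[d=g] R) → 2

|E| = 2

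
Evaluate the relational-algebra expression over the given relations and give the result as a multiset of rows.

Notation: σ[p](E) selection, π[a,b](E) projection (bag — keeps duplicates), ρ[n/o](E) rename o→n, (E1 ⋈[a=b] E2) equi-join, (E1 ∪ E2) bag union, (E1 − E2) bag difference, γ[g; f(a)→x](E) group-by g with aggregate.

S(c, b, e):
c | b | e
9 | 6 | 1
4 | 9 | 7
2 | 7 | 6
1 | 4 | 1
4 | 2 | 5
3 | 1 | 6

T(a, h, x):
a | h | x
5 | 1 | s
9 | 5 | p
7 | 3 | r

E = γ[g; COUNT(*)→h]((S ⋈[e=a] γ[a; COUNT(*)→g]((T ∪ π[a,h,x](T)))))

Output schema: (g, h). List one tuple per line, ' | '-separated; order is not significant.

Stepwise |·|:
  S → 6
  T → 3
  T → 3
  π[a,h,x](T) → 3
  (T ∪ π[a,h,x](T)) → 6
  γ[a; COUNT(*)→g]((T ∪ π[a,h,x](T))) → 3
  (S ⋈[e=a] γ[a; COUNT(*)→g]((T ∪ π[a,h,x](T)))) → 2
  γ[g; COUNT(*)→h]((S ⋈[e=a] γ[a; COUNT(*)→g]((T ∪ π[a,h,x](T))))) → 1

== RESULT ==
g | h
2 | 2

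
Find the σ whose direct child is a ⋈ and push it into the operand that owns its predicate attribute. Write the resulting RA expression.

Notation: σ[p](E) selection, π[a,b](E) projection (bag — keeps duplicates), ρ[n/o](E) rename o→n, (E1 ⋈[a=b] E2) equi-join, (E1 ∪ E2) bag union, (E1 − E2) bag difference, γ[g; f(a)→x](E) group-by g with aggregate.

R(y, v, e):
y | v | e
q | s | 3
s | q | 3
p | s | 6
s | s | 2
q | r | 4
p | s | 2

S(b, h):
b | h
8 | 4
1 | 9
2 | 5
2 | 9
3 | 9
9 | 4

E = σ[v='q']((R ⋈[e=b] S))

σ filters on v, owned by the left side.
E' = (σ[v='q'](R) ⋈[e=b] S)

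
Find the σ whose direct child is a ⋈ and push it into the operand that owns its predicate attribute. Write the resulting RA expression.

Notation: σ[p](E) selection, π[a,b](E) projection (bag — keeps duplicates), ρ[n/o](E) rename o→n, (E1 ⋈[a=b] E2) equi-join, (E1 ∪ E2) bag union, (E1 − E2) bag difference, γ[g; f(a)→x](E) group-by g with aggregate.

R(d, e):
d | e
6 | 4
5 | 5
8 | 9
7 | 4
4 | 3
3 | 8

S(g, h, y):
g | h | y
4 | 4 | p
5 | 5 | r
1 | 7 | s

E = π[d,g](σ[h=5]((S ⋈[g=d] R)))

σ filters on h, owned by the left side.
E' = π[d,g]((σ[h=5](S) ⋈[g=d] R))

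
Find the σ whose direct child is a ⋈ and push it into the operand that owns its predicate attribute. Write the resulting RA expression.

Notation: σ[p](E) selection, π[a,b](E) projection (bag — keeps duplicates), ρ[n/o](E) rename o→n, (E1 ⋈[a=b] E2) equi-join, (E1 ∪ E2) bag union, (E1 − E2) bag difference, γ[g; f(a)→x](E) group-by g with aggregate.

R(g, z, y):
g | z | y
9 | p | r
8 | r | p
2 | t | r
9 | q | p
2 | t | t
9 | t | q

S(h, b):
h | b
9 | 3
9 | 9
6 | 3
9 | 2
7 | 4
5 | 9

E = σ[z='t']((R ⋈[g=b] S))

σ filters on z, owned by the left side.
E' = (σ[z='t'](R) ⋈[g=b] S)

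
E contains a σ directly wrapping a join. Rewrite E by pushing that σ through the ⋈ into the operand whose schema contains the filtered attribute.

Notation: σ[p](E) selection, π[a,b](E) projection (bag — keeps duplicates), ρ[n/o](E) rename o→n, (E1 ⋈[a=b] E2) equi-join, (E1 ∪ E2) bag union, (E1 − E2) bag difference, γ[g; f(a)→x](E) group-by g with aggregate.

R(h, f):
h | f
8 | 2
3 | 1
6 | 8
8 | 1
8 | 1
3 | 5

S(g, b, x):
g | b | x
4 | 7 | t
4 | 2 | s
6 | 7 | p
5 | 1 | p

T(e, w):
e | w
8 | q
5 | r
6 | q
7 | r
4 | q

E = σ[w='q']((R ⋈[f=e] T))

σ filters on w, owned by the right side.
E' = (R ⋈[f=e] σ[w='q'](T))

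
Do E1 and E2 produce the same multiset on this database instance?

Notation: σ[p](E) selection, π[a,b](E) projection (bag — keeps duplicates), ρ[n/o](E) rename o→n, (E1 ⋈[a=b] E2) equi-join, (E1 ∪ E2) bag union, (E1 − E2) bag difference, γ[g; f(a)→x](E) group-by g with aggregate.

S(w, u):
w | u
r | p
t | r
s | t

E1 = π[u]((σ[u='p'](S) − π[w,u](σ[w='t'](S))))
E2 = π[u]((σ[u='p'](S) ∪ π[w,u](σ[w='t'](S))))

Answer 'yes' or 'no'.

E1 row counts bottom-up:
  S → 3
  σ[u='p'](S) → 1
  S → 3
  σ[w='t'](S) → 1
  π[w,u](σ[w='t'](S)) → 1
  (σ[u='p'](S) − π[w,u](σ[w='t'](S))) → 1
  π[u]((σ[u='p'](S) − π[w,u](σ[w='t'](S)))) → 1
E2 row counts bottom-up:
  S → 3
  σ[u='p'](S) → 1
  S → 3
  σ[w='t'](S) → 1
  π[w,u](σ[w='t'](S)) → 1
  (σ[u='p'](S) ∪ π[w,u](σ[w='t'](S))) → 2
  π[u]((σ[u='p'](S) ∪ π[w,u](σ[w='t'](S)))) → 2

E1 result:
u
p
E2 result:
u
p
r
Witness: ('r',) appears 0× in E1 but 1× in E2.

no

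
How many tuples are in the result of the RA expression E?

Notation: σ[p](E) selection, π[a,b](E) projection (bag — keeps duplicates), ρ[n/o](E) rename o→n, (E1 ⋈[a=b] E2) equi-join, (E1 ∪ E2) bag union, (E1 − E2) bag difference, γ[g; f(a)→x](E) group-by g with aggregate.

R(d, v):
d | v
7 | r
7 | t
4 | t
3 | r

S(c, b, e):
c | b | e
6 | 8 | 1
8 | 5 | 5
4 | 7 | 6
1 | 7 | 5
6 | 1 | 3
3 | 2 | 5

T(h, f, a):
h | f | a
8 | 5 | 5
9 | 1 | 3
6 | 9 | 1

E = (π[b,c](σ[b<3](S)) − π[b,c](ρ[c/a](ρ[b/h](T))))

Subexpression sizes:
  S → 6
  σ[b<3](S) → 2
  π[b,c](σ[b<3](S)) → 2
  T → 3
  ρ[b/h](T) → 3
  ρ[c/a](ρ[b/h](T)) → 3
  π[b,c](ρ[c/a](ρ[b/h](T))) → 3
  (π[b,c](σ[b<3](S)) − π[b,c](ρ[c/a](ρ[b/h](T)))) → 2

|E| = 2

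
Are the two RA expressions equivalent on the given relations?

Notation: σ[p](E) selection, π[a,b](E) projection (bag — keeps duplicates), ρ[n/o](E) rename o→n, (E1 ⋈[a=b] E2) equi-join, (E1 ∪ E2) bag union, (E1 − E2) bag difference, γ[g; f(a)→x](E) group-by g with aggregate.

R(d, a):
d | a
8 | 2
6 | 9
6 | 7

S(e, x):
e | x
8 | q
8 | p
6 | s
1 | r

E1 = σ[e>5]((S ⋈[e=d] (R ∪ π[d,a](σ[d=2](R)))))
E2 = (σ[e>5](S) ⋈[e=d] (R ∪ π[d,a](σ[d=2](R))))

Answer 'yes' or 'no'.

E1 per-node cardinality:
  S → 4
  R → 3
  R → 3
  σ[d=2](R) → 0
  π[d,a](σ[d=2](R)) → 0
  (R ∪ π[d,a](σ[d=2](R))) → 3
  (S ⋈[e=d] (R ∪ π[d,a](σ[d=2](R)))) → 4
  σ[e>5]((S ⋈[e=d] (R ∪ π[d,a](σ[d=2](R))))) → 4
E2 per-node cardinality:
  S → 4
  σ[e>5](S) → 3
  R → 3
  R → 3
  σ[d=2](R) → 0
  π[d,a](σ[d=2](R)) → 0
  (R ∪ π[d,a](σ[d=2](R))) → 3
  (σ[e>5](S) ⋈[e=d] (R ∪ π[d,a](σ[d=2](R)))) → 4

E1 and E2 produce the same multiset:
e | x | d | a
6 | s | 6 | 7
6 | s | 6 | 9
8 | p | 8 | 2
8 | q | 8 | 2

yes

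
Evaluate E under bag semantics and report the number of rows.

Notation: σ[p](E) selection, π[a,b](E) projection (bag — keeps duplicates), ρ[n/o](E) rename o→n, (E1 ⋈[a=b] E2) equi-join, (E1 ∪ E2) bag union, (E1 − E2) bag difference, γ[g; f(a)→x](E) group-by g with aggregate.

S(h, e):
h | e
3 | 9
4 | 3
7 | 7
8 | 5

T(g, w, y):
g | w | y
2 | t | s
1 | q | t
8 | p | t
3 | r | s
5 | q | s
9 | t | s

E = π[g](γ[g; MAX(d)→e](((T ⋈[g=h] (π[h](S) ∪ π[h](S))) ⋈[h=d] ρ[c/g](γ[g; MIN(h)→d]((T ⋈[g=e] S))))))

Subexpression sizes:
  T → 6
  S → 4
  π[h](S) → 4
  S → 4
  π[h](S) → 4
  (π[h](S) ∪ π[h](S)) → 8
  (T ⋈[g=h] (π[h](S) ∪ π[h](S))) → 4
  T → 6
  S → 4
  (T ⋈[g=e] S) → 3
  γ[g; MIN(h)→d]((T ⋈[g=e] S)) → 3
  ρ[c/g](γ[g; MIN(h)→d]((T ⋈[g=e] S))) → 3
  ((T ⋈[g=h] (π[h](S) ∪ π[h](S))) ⋈[h=d] ρ[c/g](γ[g; MIN(h)→d]((T ⋈[g=e] S)))) → 4
  γ[g; MAX(d)→e](((T ⋈[g=h] (π[h](S) ∪ π[h](S))) ⋈[h=d] ρ[c/g](γ[g; MIN(h)→d]((T ⋈[g=e] S))))) → 2
  π[g](γ[g; MAX(d)→e](((T ⋈[g=h] (π[h](S) ∪ π[h](S))) ⋈[h=d] ρ[c/g](γ[g; MIN(h)→d]((T ⋈[g=e] S)))))) → 2

|E| = 2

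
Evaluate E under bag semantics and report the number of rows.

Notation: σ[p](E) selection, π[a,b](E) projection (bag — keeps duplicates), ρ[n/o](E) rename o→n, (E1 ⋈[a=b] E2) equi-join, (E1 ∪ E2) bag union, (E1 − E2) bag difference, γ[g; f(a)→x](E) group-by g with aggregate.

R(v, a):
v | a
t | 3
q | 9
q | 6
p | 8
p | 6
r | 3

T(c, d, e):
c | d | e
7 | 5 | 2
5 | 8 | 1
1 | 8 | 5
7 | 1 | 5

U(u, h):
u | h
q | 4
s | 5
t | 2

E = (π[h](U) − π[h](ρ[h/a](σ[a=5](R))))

Row counts bottom-up:
  U → 3
  π[h](U) → 3
  R → 6
  σ[a=5](R) → 0
  ρ[h/a](σ[a=5](R)) → 0
  π[h](ρ[h/a](σ[a=5](R))) → 0
  (π[h](U) − π[h](ρ[h/a](σ[a=5](R)))) → 3

|E| = 3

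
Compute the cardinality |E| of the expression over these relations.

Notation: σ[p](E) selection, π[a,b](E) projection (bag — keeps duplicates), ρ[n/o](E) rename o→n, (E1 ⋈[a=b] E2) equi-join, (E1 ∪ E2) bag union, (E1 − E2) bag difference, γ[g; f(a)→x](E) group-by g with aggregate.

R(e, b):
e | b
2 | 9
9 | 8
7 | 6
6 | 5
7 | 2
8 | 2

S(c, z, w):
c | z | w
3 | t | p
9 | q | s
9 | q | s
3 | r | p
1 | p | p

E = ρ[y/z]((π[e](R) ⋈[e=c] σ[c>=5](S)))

Subexpression sizes:
  R → 6
  π[e](R) → 6
  S → 5
  σ[c>=5](S) → 2
  (π[e](R) ⋈[e=c] σ[c>=5](S)) → 2
  ρ[y/z]((π[e](R) ⋈[e=c] σ[c>=5](S))) → 2

|E| = 2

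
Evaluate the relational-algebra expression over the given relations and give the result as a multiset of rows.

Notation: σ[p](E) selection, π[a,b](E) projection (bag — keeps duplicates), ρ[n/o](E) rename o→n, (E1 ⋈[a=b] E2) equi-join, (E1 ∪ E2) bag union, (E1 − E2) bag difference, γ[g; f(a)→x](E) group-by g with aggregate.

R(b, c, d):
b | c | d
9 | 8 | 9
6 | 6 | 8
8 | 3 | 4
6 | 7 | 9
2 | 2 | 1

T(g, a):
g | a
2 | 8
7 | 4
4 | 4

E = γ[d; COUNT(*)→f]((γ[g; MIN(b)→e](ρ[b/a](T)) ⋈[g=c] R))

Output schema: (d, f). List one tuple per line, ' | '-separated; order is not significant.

Row counts bottom-up:
  T → 3
  ρ[b/a](T) → 3
  γ[g; MIN(b)→e](ρ[b/a](T)) → 3
  R → 5
  (γ[g; MIN(b)→e](ρ[b/a](T)) ⋈[g=c] R) → 2
  γ[d; COUNT(*)→f]((γ[g; MIN(b)→e](ρ[b/a](T)) ⋈[g=c] R)) → 2

== RESULT ==
d | f
1 | 1
9 | 1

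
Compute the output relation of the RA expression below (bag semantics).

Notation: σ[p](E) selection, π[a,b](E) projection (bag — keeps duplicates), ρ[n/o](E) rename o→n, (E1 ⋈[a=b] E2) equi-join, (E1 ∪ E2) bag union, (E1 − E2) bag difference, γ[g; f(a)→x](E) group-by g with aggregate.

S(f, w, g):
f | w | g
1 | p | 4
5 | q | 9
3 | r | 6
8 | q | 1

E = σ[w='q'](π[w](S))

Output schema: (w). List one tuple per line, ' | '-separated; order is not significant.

Subexpression sizes:
  S → 4
  π[w](S) → 4
  σ[w='q'](π[w](S)) → 2

== RESULT ==
w
q
q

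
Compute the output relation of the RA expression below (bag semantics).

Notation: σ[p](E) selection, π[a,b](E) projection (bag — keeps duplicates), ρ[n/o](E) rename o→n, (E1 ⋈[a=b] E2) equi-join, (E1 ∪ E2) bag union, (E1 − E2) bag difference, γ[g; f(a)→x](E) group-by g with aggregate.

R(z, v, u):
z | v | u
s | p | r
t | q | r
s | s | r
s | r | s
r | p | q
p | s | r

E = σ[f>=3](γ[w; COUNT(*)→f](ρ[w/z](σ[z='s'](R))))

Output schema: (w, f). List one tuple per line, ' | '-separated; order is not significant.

Row counts bottom-up:
  R → 6
  σ[z='s'](R) → 3
  ρ[w/z](σ[z='s'](R)) → 3
  γ[w; COUNT(*)→f](ρ[w/z](σ[z='s'](R))) → 1
  σ[f>=3](γ[w; COUNT(*)→f](ρ[w/z](σ[z='s'](R)))) → 1

== RESULT ==
w | f
s | 3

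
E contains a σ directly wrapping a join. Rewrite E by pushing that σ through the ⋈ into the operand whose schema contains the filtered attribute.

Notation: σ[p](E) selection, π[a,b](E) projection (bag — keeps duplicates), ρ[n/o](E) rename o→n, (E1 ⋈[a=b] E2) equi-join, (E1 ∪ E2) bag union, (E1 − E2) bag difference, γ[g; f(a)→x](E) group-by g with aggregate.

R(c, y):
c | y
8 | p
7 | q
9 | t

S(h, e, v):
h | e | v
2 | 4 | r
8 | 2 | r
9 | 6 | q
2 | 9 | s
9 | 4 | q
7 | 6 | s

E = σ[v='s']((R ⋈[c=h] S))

σ filters on v, owned by the right side.
E' = (R ⋈[c=h] σ[v='s'](S))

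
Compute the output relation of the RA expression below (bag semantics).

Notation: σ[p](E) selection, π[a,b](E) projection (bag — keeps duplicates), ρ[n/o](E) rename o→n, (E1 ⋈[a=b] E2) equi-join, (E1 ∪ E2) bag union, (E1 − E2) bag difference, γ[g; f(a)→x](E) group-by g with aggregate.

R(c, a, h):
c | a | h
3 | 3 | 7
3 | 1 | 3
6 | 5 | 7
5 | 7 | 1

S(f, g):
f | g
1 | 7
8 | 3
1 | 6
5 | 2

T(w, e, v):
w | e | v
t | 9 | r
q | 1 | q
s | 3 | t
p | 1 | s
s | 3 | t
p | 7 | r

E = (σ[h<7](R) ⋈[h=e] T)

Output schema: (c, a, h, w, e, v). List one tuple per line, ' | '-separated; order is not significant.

Subexpression sizes:
  R → 4
  σ[h<7](R) → 2
  T → 6
  (σ[h<7](R) ⋈[h=e] T) → 4

== RESULT ==
c | a | h | w | e | v
3 | 1 | 3 | s | 3 | t
3 | 1 | 3 | s | 3 | t
5 | 7 | 1 | p | 1 | s
5 | 7 | 1 | q | 1 | q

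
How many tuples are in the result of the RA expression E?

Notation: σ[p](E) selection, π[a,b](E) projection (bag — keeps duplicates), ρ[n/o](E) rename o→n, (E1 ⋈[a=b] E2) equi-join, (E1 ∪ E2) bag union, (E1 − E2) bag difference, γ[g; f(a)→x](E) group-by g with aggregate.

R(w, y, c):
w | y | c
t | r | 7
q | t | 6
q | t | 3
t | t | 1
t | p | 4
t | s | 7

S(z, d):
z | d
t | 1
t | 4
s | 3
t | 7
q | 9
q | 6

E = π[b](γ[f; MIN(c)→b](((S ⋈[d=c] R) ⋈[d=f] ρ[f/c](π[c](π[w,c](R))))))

Row counts bottom-up:
  S → 6
  R → 6
  (S ⋈[d=c] R) → 6
  R → 6
  π[w,c](R) → 6
  π[c](π[w,c](R)) → 6
  ρ[f/c](π[c](π[w,c](R))) → 6
  ((S ⋈[d=c] R) ⋈[d=f] ρ[f/c](π[c](π[w,c](R)))) → 8
  γ[f; MIN(c)→b](((S ⋈[d=c] R) ⋈[d=f] ρ[f/c](π[c](π[w,c](R))))) → 5
  π[b](γ[f; MIN(c)→b](((S ⋈[d=c] R) ⋈[d=f] ρ[f/c](π[c](π[w,c](R)))))) → 5

|E| = 5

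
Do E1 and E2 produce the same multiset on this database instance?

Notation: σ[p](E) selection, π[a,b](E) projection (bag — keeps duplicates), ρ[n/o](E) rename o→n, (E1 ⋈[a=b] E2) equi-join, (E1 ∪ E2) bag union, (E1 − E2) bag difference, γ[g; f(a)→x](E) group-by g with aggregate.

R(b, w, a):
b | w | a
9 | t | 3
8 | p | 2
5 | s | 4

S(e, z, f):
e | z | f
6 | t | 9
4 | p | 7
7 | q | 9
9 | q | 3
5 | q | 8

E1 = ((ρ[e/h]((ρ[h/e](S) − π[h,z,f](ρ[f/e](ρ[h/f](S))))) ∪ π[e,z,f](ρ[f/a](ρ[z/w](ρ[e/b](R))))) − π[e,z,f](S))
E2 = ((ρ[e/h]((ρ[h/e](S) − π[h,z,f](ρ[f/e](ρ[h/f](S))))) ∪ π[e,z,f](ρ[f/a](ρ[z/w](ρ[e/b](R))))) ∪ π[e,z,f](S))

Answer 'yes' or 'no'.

E1 stepwise |·|:
  S → 5
  ρ[h/e](S) → 5
  S → 5
  ρ[h/f](S) → 5
  ρ[f/e](ρ[h/f](S)) → 5
  π[h,z,f](ρ[f/e](ρ[h/f](S))) → 5
  (ρ[h/e](S) − π[h,z,f](ρ[f/e](ρ[h/f](S)))) → 5
  ρ[e/h]((ρ[h/e](S) − π[h,z,f](ρ[f/e](ρ[h/f](S))))) → 5
  R → 3
  ρ[e/b](R) → 3
  ρ[z/w](ρ[e/b](R)) → 3
  ρ[f/a](ρ[z/w](ρ[e/b](R))) → 3
  π[e,z,f](ρ[f/a](ρ[z/w](ρ[e/b](R)))) → 3
  (ρ[e/h]((ρ[h/e](S) − π[h,z,f](ρ[f/e](ρ[h/f](S))))) ∪ π[e,z,f](ρ[f/a](ρ[z/w](ρ[e/b](R))))) → 8
  S → 5
  π[e,z,f](S) → 5
  ((ρ[e/h]((ρ[h/e](S) − π[h,z,f](ρ[f/e](ρ[h/f](S))))) ∪ π[e,z,f](ρ[f/a](ρ[z/w](ρ[e/b](R))))) − π[e,z,f](S)) → 3
E2 stepwise |·|:
  S → 5
  ρ[h/e](S) → 5
  S → 5
  ρ[h/f](S) → 5
  ρ[f/e](ρ[h/f](S)) → 5
  π[h,z,f](ρ[f/e](ρ[h/f](S))) → 5
  (ρ[h/e](S) − π[h,z,f](ρ[f/e](ρ[h/f](S)))) → 5
  ρ[e/h]((ρ[h/e](S) − π[h,z,f](ρ[f/e](ρ[h/f](S))))) → 5
  R → 3
  ρ[e/b](R) → 3
  ρ[z/w](ρ[e/b](R)) → 3
  ρ[f/a](ρ[z/w](ρ[e/b](R))) → 3
  π[e,z,f](ρ[f/a](ρ[z/w](ρ[e/b](R)))) → 3
  (ρ[e/h]((ρ[h/e](S) − π[h,z,f](ρ[f/e](ρ[h/f](S))))) ∪ π[e,z,f](ρ[f/a](ρ[z/w](ρ[e/b](R))))) → 8
  S → 5
  π[e,z,f](S) → 5
  ((ρ[e/h]((ρ[h/e](S) − π[h,z,f](ρ[f/e](ρ[h/f](S))))) ∪ π[e,z,f](ρ[f/a](ρ[z/w](ρ[e/b](R))))) ∪ π[e,z,f](S)) → 13

E1 result:
e | z | f
5 | s | 4
8 | p | 2
9 | t | 3
E2 result:
e | z | f
4 | p | 7
4 | p | 7
5 | q | 8
5 | q | 8
5 | s | 4
6 | t | 9
6 | t | 9
7 | q | 9
7 | q | 9
8 | p | 2
9 | q | 3
9 | q | 3
9 | t | 3
Witness: (4, 'p', 7) appears 0× in E1 but 2× in E2.

no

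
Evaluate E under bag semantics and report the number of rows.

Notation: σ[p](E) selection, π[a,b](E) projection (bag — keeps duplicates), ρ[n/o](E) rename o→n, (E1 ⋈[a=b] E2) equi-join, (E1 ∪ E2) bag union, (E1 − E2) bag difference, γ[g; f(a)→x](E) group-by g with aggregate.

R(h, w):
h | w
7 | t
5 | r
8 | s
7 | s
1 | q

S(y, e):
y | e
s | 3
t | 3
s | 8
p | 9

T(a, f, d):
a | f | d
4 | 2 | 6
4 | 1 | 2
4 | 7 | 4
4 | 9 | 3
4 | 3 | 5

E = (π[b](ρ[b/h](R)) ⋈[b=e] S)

Subexpression sizes:
  R → 5
  ρ[b/h](R) → 5
  π[b](ρ[b/h](R)) → 5
  S → 4
  (π[b](ρ[b/h](R)) ⋈[b=e] S) → 1

|E| = 1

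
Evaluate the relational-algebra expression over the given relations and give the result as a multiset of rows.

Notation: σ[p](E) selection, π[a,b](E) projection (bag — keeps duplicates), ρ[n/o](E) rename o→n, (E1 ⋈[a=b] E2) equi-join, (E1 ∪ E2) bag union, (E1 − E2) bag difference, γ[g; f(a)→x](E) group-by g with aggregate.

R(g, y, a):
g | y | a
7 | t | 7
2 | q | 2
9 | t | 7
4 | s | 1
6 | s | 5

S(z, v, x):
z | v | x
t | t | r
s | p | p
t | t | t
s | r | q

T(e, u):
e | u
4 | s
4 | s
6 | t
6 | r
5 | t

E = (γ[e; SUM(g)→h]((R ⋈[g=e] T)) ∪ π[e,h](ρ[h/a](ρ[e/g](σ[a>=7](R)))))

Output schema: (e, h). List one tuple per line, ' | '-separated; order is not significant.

Stepwise |·|:
  R → 5
  T → 5
  (R ⋈[g=e] T) → 4
  γ[e; SUM(g)→h]((R ⋈[g=e] T)) → 2
  R → 5
  σ[a>=7](R) → 2
  ρ[e/g](σ[a>=7](R)) → 2
  ρ[h/a](ρ[e/g](σ[a>=7](R))) → 2
  π[e,h](ρ[h/a](ρ[e/g](σ[a>=7](R)))) → 2
  (γ[e; SUM(g)→h]((R ⋈[g=e] T)) ∪ π[e,h](ρ[h/a](ρ[e/g](σ[a>=7](R))))) → 4

== RESULT ==
e | h
4 | 8
6 | 12
7 | 7
9 | 7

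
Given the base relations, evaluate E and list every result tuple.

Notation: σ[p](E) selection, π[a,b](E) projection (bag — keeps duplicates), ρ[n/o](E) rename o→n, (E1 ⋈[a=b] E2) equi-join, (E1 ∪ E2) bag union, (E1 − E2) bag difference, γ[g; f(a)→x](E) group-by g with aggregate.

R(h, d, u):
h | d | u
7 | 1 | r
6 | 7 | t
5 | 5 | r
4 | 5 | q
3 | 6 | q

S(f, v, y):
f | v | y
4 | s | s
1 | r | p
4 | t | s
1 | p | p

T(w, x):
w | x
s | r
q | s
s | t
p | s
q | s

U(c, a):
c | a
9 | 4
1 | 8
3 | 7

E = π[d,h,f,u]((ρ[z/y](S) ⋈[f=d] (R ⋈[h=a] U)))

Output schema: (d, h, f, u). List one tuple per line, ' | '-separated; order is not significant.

Stepwise |·|:
  S → 4
  ρ[z/y](S) → 4
  R → 5
  U → 3
  (R ⋈[h=a] U) → 2
  (ρ[z/y](S) ⋈[f=d] (R ⋈[h=a] U)) → 2
  π[d,h,f,u]((ρ[z/y](S) ⋈[f=d] (R ⋈[h=a] U))) → 2

== RESULT ==
d | h | f | u
1 | 7 | 1 | r
1 | 7 | 1 | r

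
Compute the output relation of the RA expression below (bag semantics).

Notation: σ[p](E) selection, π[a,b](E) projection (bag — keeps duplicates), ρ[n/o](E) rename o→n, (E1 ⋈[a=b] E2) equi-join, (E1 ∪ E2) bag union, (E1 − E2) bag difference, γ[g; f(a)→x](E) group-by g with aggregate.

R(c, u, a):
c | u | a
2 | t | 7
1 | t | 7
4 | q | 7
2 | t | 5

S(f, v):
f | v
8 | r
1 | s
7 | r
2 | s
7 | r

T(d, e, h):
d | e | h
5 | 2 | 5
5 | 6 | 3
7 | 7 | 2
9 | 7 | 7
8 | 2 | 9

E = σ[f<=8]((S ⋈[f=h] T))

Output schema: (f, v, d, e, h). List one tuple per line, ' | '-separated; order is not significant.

Subexpression sizes:
  S → 5
  T → 5
  (S ⋈[f=h] T) → 3
  σ[f<=8]((S ⋈[f=h] T)) → 3

== RESULT ==
f | v | d | e | h
2 | s | 7 | 7 | 2
7 | r | 9 | 7 | 7
7 | r | 9 | 7 | 7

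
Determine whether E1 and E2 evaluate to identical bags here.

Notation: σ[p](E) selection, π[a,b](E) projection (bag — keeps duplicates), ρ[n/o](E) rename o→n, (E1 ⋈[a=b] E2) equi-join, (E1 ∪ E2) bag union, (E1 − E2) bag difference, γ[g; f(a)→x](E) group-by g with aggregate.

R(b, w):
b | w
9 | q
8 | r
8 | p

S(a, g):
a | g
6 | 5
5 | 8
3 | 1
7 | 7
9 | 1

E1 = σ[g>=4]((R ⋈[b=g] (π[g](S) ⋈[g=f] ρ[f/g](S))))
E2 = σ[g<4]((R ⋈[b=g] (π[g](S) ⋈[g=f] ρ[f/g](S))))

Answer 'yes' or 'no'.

E1 subexpression sizes:
  R → 3
  S → 5
  π[g](S) → 5
  S → 5
  ρ[f/g](S) → 5
  (π[g](S) ⋈[g=f] ρ[f/g](S)) → 7
  (R ⋈[b=g] (π[g](S) ⋈[g=f] ρ[f/g](S))) → 2
  σ[g>=4]((R ⋈[b=g] (π[g](S) ⋈[g=f] ρ[f/g](S)))) → 2
E2 subexpression sizes:
  R → 3
  S → 5
  π[g](S) → 5
  S → 5
  ρ[f/g](S) → 5
  (π[g](S) ⋈[g=f] ρ[f/g](S)) → 7
  (R ⋈[b=g] (π[g](S) ⋈[g=f] ρ[f/g](S))) → 2
  σ[g<4]((R ⋈[b=g] (π[g](S) ⋈[g=f] ρ[f/g](S)))) → 0

E1 result:
b | w | g | a | f
8 | p | 8 | 5 | 8
8 | r | 8 | 5 | 8
E2 result:
b | w | g | a | f
(0 rows)
Witness: (8, 'p', 8, 5, 8) appears 1× in E1 but 0× in E2.

no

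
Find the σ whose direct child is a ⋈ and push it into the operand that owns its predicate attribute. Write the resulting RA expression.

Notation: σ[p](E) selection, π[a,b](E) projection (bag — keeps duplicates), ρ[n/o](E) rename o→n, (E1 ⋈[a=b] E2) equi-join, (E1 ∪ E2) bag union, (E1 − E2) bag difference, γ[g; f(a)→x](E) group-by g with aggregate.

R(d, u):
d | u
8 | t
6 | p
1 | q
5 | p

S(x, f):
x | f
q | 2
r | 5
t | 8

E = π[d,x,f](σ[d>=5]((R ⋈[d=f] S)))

σ filters on d, owned by the left side.
E' = π[d,x,f]((σ[d>=5](R) ⋈[d=f] S))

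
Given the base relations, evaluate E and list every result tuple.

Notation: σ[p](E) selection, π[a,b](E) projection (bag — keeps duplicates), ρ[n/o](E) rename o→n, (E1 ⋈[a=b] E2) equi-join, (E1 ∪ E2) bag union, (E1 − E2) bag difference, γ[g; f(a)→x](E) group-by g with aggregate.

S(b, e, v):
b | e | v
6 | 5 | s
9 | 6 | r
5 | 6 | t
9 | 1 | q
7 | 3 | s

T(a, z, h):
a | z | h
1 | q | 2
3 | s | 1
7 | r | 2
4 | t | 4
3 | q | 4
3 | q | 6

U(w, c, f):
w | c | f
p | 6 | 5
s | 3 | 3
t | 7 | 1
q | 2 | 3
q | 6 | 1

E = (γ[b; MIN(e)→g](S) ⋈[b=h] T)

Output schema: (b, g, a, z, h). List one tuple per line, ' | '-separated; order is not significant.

Per-node cardinality:
  S → 5
  γ[b; MIN(e)→g](S) → 4
  T → 6
  (γ[b; MIN(e)→g](S) ⋈[b=h] T) → 1

== RESULT ==
b | g | a | z | h
6 | 5 | 3 | q | 6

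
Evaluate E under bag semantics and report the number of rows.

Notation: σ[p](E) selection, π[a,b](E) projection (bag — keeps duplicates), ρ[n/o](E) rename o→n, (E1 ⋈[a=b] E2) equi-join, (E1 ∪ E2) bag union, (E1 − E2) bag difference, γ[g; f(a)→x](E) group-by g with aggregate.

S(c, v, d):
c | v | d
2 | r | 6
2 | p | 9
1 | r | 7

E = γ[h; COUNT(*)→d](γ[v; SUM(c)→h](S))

Stepwise |·|:
  S → 3
  γ[v; SUM(c)→h](S) → 2
  γ[h; COUNT(*)→d](γ[v; SUM(c)→h](S)) → 2

|E| = 2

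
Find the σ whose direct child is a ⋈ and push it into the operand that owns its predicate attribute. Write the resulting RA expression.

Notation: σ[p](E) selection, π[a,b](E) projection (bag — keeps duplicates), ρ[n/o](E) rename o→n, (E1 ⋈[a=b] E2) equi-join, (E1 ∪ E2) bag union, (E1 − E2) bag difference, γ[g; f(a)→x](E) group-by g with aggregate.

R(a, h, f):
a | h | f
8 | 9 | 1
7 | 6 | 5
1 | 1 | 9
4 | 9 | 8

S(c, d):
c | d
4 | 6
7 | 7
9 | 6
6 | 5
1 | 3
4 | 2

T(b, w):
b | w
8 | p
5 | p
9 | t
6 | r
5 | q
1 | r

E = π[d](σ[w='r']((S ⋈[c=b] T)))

σ filters on w, owned by the right side.
E' = π[d]((S ⋈[c=b] σ[w='r'](T)))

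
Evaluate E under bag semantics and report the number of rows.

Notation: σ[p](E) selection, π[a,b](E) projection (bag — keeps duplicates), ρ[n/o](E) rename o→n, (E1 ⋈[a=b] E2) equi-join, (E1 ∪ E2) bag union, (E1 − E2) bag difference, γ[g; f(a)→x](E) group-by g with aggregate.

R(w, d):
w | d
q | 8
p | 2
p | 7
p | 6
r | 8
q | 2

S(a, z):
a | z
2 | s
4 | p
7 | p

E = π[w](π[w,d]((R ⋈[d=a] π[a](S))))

Stepwise |·|:
  R → 6
  S → 3
  π[a](S) → 3
  (R ⋈[d=a] π[a](S)) → 3
  π[w,d]((R ⋈[d=a] π[a](S))) → 3
  π[w](π[w,d]((R ⋈[d=a] π[a](S)))) → 3

|E| = 3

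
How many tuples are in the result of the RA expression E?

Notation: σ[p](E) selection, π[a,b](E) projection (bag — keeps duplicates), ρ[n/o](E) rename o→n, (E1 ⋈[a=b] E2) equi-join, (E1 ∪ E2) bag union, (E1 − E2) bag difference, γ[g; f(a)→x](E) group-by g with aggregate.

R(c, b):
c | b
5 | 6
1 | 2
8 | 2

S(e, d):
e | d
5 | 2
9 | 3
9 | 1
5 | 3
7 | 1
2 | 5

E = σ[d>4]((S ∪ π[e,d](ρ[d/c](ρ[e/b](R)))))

Row counts bottom-up:
  S → 6
  R → 3
  ρ[e/b](R) → 3
  ρ[d/c](ρ[e/b](R)) → 3
  π[e,d](ρ[d/c](ρ[e/b](R))) → 3
  (S ∪ π[e,d](ρ[d/c](ρ[e/b](R)))) → 9
  σ[d>4]((S ∪ π[e,d](ρ[d/c](ρ[e/b](R))))) → 3

|E| = 3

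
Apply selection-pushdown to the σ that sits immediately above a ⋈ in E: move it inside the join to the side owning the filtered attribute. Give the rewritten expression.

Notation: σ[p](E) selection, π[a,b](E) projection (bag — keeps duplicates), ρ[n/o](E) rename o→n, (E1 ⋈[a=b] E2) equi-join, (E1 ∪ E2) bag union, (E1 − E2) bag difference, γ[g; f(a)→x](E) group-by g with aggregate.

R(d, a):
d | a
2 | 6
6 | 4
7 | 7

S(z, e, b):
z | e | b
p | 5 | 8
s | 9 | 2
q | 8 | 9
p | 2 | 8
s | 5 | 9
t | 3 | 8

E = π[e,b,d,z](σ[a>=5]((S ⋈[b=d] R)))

σ filters on a, owned by the right side.
E' = π[e,b,d,z]((S ⋈[b=d] σ[a>=5](R)))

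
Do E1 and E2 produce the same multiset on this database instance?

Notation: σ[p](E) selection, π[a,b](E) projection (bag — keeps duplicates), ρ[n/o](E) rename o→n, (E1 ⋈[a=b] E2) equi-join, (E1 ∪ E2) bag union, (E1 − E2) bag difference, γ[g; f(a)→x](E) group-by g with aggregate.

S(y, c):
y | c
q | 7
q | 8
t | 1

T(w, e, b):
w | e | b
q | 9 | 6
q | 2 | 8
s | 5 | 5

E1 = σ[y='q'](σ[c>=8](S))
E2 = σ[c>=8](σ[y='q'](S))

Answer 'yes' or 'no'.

E1 subexpression sizes:
  S → 3
  σ[c>=8](S) → 1
  σ[y='q'](σ[c>=8](S)) → 1
E2 subexpression sizes:
  S → 3
  σ[y='q'](S) → 2
  σ[c>=8](σ[y='q'](S)) → 1

E1 and E2 produce the same multiset:
y | c
q | 8

yes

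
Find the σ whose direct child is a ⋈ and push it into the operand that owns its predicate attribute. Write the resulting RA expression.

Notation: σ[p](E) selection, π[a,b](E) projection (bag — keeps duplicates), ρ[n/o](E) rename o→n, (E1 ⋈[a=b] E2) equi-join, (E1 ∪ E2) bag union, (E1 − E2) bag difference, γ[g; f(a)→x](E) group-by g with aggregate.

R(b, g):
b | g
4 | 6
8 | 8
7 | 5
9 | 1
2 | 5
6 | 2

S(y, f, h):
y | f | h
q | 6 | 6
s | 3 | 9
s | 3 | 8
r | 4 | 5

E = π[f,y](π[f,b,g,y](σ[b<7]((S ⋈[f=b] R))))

σ filters on b, owned by the right side.
E' = π[f,y](π[f,b,g,y]((S ⋈[f=b] σ[b<7](R))))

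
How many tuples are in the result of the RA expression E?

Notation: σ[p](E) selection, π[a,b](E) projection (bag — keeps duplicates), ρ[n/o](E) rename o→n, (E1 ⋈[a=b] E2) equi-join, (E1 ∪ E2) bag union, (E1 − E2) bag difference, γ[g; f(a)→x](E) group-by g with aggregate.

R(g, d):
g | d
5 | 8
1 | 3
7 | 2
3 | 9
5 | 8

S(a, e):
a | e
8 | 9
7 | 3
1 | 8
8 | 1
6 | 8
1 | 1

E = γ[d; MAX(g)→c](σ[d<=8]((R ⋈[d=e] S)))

Row counts bottom-up:
  R → 5
  S → 6
  (R ⋈[d=e] S) → 6
  σ[d<=8]((R ⋈[d=e] S)) → 5
  γ[d; MAX(g)→c](σ[d<=8]((R ⋈[d=e] S))) → 2

|E| = 2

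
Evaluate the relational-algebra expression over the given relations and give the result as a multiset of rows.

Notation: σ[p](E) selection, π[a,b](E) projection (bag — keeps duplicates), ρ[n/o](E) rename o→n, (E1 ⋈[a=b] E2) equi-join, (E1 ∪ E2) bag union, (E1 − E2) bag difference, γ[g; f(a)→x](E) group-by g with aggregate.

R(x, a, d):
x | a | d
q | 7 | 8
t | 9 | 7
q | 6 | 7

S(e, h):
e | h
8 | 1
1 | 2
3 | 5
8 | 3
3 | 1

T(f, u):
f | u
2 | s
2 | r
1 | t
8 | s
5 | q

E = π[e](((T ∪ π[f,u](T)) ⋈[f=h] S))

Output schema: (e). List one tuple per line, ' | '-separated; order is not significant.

Row counts bottom-up:
  T → 5
  T → 5
  π[f,u](T) → 5
  (T ∪ π[f,u](T)) → 10
  S → 5
  ((T ∪ π[f,u](T)) ⋈[f=h] S) → 10
  π[e](((T ∪ π[f,u](T)) ⋈[f=h] S)) → 10

== RESULT ==
e
1
1
1
1
3
3
3
3
8
8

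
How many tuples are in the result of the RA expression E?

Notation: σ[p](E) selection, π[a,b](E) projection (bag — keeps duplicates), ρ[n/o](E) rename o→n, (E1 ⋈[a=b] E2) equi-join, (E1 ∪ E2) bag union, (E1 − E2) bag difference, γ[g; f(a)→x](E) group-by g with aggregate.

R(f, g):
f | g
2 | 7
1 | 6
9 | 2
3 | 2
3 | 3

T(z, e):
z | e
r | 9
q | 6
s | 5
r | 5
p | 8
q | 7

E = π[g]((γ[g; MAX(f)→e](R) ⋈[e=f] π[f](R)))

Subexpression sizes:
  R → 5
  γ[g; MAX(f)→e](R) → 4
  R → 5
  π[f](R) → 5
  (γ[g; MAX(f)→e](R) ⋈[e=f] π[f](R)) → 5
  π[g]((γ[g; MAX(f)→e](R) ⋈[e=f] π[f](R))) → 5

|E| = 5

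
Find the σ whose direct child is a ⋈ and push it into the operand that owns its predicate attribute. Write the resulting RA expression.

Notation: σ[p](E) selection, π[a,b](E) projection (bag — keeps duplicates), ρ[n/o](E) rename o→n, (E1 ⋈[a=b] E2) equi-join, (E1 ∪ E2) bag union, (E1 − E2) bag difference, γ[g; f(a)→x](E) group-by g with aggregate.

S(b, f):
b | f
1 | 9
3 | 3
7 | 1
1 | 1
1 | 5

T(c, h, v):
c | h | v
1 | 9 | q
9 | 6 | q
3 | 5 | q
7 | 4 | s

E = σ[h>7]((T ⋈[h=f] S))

σ filters on h, owned by the left side.
E' = (σ[h>7](T) ⋈[h=f] S)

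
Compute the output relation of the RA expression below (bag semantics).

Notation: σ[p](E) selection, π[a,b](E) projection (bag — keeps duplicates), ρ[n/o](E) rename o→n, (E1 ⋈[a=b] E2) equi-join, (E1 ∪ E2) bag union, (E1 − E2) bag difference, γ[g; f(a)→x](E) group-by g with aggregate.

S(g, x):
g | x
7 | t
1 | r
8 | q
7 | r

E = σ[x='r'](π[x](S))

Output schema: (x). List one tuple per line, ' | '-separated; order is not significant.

Row counts bottom-up:
  S → 4
  π[x](S) → 4
  σ[x='r'](π[x](S)) → 2

== RESULT ==
x
r
r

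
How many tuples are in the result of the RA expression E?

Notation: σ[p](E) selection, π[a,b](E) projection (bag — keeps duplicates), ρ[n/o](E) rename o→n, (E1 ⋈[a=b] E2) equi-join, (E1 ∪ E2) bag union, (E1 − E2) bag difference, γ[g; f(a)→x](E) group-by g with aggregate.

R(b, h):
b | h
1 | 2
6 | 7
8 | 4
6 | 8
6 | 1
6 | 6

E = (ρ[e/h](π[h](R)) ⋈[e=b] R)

Row counts bottom-up:
  R → 6
  π[h](R) → 6
  ρ[e/h](π[h](R)) → 6
  R → 6
  (ρ[e/h](π[h](R)) ⋈[e=b] R) → 6

|E| = 6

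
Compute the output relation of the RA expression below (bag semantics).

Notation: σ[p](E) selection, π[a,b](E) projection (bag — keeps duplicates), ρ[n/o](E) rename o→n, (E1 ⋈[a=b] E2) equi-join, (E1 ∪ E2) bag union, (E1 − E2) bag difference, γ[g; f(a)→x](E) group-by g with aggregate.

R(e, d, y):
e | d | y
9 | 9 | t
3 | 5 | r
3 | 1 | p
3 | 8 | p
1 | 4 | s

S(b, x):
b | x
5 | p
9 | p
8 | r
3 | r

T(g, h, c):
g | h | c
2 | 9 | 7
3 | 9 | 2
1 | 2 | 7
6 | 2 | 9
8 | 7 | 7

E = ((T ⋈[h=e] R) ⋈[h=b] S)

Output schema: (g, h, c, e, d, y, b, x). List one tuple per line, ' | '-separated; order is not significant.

Subexpression sizes:
  T → 5
  R → 5
  (T ⋈[h=e] R) → 2
  S → 4
  ((T ⋈[h=e] R) ⋈[h=b] S) → 2

== RESULT ==
g | h | c | e | d | y | b | x
2 | 9 | 7 | 9 | 9 | t | 9 | p
3 | 9 | 2 | 9 | 9 | t | 9 | p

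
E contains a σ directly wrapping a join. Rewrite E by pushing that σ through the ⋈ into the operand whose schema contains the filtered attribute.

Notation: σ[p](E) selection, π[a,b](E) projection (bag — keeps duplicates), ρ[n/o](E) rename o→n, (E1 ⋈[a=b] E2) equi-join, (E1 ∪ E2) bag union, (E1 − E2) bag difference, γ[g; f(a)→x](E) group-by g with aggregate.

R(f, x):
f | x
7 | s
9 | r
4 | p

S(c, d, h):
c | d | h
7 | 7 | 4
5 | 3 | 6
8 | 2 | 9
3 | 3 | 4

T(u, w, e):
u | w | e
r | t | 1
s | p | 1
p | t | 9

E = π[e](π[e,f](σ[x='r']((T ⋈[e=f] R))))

σ filters on x, owned by the right side.
E' = π[e](π[e,f]((T ⋈[e=f] σ[x='r'](R))))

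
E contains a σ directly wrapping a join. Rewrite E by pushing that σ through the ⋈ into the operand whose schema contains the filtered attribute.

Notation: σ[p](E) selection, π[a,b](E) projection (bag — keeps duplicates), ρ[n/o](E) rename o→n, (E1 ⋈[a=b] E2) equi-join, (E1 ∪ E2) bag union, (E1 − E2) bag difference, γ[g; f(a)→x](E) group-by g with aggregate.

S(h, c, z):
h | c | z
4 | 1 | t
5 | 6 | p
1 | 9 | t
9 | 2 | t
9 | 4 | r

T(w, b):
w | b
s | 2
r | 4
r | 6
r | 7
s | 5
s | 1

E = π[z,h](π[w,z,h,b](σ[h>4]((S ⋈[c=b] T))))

σ filters on h, owned by the left side.
E' = π[z,h](π[w,z,h,b]((σ[h>4](S) ⋈[c=b] T)))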